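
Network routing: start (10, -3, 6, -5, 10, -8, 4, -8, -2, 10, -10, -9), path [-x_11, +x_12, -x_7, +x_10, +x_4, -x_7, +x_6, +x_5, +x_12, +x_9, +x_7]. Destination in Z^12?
(10, -3, 6, -4, 11, -7, 3, -8, -1, 11, -11, -7)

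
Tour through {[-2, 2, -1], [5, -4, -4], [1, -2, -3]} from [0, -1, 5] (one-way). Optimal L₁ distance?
27
(one optimal route: (0, -1, 5) → (-2, 2, -1) → (1, -2, -3) → (5, -4, -4))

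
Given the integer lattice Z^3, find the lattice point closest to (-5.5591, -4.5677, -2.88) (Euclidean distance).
(-6, -5, -3)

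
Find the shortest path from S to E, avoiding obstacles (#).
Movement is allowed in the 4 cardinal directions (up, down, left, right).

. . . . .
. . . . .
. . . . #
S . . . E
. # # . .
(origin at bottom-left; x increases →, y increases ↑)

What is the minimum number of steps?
4
(one shortest path: (0, 1) → (1, 1) → (2, 1) → (3, 1) → (4, 1))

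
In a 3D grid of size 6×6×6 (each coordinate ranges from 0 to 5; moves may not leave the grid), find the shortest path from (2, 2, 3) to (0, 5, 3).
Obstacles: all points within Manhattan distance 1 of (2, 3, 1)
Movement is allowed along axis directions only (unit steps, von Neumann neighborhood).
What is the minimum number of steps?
5
(one shortest path: (2, 2, 3) → (1, 2, 3) → (0, 2, 3) → (0, 3, 3) → (0, 4, 3) → (0, 5, 3))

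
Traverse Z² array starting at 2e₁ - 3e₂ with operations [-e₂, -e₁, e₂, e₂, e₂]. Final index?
(1, -1)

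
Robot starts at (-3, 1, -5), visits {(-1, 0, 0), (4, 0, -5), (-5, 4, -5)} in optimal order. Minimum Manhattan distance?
28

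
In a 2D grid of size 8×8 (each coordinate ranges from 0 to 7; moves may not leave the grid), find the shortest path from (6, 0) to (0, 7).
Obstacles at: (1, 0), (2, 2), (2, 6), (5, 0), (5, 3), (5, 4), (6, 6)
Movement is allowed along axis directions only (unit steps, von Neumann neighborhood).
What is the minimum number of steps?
13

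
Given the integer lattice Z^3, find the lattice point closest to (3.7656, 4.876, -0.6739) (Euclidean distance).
(4, 5, -1)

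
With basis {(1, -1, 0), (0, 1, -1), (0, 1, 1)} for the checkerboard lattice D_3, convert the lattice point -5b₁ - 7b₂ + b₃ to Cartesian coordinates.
(-5, -1, 8)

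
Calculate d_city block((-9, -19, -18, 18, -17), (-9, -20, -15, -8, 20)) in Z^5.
67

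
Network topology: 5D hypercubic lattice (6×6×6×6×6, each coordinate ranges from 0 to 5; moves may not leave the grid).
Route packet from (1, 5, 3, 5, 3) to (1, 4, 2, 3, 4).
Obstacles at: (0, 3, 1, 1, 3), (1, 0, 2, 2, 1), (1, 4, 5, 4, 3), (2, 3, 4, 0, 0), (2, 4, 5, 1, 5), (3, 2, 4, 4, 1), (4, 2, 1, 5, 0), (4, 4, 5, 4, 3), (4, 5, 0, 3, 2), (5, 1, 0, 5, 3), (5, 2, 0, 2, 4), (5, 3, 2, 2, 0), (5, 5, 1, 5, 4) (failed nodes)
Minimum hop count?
5
(one shortest path: (1, 5, 3, 5, 3) → (1, 4, 3, 5, 3) → (1, 4, 2, 5, 3) → (1, 4, 2, 4, 3) → (1, 4, 2, 3, 3) → (1, 4, 2, 3, 4))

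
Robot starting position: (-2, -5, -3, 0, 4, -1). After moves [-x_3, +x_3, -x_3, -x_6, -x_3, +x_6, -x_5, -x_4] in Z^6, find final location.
(-2, -5, -5, -1, 3, -1)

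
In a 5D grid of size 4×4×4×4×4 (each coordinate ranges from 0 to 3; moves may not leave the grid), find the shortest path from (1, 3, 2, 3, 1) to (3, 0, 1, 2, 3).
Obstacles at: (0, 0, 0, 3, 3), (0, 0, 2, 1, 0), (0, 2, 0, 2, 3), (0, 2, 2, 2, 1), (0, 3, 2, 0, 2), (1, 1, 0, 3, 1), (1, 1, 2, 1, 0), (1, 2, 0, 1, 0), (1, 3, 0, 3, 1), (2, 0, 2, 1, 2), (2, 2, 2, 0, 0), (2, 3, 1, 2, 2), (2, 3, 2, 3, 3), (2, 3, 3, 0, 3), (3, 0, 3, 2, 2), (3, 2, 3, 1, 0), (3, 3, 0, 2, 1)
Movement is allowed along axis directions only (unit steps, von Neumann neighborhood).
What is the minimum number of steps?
9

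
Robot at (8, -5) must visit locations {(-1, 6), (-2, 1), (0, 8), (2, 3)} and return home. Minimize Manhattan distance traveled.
46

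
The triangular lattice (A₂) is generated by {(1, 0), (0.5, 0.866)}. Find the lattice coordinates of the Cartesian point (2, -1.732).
3b₁ - 2b₂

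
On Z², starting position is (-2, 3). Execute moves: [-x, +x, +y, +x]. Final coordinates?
(-1, 4)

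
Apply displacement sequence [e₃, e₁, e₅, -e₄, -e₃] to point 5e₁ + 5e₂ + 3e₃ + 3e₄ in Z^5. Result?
(6, 5, 3, 2, 1)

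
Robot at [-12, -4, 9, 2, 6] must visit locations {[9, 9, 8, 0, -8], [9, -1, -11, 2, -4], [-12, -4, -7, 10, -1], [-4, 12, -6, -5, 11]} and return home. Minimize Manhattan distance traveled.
210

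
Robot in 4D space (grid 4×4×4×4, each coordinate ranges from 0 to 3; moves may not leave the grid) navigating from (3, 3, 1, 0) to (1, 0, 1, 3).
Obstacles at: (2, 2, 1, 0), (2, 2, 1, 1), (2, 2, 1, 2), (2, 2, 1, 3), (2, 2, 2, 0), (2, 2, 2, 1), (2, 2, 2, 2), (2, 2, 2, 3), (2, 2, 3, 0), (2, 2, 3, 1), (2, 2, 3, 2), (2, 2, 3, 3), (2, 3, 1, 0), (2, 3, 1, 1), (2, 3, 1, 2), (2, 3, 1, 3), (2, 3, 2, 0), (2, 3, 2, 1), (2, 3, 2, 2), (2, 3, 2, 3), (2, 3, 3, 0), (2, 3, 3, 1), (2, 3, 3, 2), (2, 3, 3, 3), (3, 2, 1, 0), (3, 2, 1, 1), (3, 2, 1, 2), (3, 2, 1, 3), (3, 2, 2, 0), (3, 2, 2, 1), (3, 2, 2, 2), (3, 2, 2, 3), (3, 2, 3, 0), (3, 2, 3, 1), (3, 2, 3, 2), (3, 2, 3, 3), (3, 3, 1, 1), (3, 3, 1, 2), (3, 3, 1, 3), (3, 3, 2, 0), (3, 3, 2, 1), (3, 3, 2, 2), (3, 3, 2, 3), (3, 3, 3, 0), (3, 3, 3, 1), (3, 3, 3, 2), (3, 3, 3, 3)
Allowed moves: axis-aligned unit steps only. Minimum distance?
10
(one shortest path: (3, 3, 1, 0) → (3, 3, 0, 0) → (2, 3, 0, 0) → (1, 3, 0, 0) → (1, 2, 0, 0) → (1, 1, 0, 0) → (1, 0, 0, 0) → (1, 0, 1, 0) → (1, 0, 1, 1) → (1, 0, 1, 2) → (1, 0, 1, 3))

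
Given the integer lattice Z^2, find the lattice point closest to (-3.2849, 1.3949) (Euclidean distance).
(-3, 1)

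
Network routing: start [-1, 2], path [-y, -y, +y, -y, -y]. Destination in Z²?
(-1, -1)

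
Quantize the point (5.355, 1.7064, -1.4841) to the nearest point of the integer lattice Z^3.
(5, 2, -1)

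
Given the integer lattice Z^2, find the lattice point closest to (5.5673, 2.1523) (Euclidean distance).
(6, 2)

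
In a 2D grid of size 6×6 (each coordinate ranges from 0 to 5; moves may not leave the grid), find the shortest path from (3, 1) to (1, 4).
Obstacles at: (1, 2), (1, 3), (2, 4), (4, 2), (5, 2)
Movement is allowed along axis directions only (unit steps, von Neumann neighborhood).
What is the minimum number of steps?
7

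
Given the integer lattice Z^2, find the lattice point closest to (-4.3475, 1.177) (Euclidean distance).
(-4, 1)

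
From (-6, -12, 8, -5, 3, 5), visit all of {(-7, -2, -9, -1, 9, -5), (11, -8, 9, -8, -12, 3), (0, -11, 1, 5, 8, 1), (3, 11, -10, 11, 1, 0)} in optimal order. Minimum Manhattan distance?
187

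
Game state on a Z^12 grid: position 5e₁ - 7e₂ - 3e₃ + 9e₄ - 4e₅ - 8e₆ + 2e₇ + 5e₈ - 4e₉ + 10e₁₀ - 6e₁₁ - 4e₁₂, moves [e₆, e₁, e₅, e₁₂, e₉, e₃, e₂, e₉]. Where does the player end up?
(6, -6, -2, 9, -3, -7, 2, 5, -2, 10, -6, -3)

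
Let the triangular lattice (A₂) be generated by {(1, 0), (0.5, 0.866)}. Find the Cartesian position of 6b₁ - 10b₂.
(1, -8.66)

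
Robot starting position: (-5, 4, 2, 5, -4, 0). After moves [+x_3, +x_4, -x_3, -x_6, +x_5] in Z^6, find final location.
(-5, 4, 2, 6, -3, -1)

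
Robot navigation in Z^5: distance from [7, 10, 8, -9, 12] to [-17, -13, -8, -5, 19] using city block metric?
74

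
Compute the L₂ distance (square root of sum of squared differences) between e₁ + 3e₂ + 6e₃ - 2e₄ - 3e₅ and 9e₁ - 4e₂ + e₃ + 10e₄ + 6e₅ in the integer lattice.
19.0526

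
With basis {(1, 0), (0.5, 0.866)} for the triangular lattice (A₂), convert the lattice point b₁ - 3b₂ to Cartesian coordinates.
(-0.5, -2.598)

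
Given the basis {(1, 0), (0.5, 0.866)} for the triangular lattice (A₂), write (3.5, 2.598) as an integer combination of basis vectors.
2b₁ + 3b₂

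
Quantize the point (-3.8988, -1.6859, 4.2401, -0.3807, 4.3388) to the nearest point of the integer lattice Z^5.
(-4, -2, 4, 0, 4)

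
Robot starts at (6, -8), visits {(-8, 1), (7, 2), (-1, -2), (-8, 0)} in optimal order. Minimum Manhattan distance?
33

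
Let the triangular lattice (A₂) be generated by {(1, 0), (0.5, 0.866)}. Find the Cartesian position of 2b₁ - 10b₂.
(-3, -8.66)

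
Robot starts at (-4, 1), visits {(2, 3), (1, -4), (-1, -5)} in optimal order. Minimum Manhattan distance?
19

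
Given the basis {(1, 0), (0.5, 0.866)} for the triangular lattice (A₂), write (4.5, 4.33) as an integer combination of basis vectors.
2b₁ + 5b₂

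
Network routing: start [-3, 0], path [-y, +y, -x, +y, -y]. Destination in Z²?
(-4, 0)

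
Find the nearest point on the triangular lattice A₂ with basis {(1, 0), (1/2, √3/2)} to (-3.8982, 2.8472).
(-3.5, 2.598)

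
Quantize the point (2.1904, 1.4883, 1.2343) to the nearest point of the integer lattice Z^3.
(2, 1, 1)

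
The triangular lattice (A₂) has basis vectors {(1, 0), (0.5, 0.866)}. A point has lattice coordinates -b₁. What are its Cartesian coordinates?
(-1, 0)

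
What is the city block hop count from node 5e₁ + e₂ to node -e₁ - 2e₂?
9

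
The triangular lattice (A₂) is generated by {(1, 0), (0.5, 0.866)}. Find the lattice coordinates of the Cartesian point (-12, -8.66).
-7b₁ - 10b₂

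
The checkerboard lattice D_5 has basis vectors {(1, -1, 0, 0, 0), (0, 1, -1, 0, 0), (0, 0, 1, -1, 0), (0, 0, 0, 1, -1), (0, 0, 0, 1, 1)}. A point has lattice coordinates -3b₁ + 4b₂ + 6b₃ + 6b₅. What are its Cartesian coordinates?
(-3, 7, 2, 0, 6)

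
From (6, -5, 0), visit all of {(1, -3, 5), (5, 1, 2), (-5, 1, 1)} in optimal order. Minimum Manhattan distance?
34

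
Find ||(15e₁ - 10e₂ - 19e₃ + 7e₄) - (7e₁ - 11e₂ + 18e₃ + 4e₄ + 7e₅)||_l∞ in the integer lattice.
37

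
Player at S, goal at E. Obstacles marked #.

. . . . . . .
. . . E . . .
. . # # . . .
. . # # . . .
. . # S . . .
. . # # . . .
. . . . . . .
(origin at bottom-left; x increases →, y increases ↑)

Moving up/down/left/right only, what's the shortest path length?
5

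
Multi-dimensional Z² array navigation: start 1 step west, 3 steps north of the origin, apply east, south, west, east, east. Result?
(1, 2)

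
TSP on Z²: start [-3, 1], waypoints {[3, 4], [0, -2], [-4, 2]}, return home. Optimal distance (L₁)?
26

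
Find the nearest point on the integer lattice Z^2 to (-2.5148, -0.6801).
(-3, -1)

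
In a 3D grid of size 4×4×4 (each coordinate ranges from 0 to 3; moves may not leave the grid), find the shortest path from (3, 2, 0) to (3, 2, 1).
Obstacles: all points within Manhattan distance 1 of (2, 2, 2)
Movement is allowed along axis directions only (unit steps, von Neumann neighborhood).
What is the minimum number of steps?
1
(one shortest path: (3, 2, 0) → (3, 2, 1))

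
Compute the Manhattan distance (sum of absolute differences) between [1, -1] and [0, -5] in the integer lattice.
5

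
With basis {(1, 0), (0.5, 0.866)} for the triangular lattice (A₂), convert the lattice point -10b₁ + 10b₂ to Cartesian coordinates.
(-5, 8.66)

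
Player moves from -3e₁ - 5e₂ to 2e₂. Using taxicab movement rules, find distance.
10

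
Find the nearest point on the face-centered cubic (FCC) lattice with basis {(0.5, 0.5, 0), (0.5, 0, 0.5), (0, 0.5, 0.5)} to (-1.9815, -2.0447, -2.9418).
(-2, -2, -3)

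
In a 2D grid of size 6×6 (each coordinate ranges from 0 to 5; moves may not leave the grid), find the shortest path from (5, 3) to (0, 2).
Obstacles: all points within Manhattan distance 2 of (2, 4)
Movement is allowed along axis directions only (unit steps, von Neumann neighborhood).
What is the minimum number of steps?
8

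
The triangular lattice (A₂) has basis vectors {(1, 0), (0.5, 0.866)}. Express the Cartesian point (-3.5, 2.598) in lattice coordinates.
-5b₁ + 3b₂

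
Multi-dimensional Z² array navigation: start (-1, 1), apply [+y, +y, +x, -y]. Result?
(0, 2)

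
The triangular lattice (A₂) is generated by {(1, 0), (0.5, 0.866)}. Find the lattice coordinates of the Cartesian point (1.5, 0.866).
b₁ + b₂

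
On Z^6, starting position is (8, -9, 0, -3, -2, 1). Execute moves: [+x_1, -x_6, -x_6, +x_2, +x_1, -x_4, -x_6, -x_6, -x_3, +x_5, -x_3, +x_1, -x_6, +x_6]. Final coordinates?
(11, -8, -2, -4, -1, -3)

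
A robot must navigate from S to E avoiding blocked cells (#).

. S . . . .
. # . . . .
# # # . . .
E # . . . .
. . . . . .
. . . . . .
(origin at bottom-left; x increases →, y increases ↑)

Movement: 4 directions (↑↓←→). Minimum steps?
10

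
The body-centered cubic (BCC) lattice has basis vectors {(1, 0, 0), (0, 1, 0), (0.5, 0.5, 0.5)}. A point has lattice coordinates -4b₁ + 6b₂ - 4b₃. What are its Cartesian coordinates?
(-6, 4, -2)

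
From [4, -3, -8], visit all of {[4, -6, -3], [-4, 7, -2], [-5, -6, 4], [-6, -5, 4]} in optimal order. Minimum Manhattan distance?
46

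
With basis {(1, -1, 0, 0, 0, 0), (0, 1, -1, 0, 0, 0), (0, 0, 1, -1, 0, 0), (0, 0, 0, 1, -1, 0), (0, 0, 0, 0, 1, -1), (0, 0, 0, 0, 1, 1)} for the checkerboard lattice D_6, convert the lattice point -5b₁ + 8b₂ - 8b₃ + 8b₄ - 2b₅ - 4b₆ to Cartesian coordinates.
(-5, 13, -16, 16, -14, -2)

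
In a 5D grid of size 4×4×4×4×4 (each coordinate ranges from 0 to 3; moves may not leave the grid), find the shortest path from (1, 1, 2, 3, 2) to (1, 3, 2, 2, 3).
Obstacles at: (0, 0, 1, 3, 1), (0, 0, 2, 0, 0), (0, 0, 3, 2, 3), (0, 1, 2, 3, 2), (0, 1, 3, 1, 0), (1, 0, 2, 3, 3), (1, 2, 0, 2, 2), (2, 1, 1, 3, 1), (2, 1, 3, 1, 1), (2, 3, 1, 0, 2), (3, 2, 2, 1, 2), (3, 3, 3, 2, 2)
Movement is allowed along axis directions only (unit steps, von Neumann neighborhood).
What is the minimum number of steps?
4
(one shortest path: (1, 1, 2, 3, 2) → (1, 2, 2, 3, 2) → (1, 3, 2, 3, 2) → (1, 3, 2, 2, 2) → (1, 3, 2, 2, 3))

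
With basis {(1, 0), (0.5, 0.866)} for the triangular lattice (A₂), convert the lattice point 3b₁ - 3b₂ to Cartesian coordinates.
(1.5, -2.598)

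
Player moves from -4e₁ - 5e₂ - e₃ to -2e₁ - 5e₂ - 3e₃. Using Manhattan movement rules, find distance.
4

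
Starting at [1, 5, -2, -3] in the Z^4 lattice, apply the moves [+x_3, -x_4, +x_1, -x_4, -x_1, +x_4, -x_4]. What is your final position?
(1, 5, -1, -5)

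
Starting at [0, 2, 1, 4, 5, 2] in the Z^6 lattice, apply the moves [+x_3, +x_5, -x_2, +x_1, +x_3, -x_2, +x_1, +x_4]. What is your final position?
(2, 0, 3, 5, 6, 2)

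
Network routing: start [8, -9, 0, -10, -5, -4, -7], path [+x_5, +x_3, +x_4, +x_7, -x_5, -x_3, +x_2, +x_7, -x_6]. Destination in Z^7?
(8, -8, 0, -9, -5, -5, -5)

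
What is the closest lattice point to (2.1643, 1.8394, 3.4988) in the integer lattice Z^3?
(2, 2, 3)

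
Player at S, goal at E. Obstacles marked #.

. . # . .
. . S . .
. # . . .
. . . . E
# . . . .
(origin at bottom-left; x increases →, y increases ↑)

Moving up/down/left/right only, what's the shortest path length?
4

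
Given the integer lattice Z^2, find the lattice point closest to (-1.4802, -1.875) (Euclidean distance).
(-1, -2)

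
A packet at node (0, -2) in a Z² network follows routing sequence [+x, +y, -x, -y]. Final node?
(0, -2)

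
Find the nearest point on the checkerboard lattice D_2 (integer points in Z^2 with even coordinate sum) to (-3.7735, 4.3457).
(-4, 4)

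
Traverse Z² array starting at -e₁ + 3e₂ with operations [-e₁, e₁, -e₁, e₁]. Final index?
(-1, 3)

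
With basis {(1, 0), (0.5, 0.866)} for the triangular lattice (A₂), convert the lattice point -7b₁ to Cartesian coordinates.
(-7, 0)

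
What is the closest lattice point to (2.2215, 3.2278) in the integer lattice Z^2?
(2, 3)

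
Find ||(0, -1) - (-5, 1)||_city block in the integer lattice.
7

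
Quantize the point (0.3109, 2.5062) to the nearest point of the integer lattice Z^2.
(0, 3)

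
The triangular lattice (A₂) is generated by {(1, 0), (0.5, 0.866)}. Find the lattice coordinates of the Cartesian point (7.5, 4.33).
5b₁ + 5b₂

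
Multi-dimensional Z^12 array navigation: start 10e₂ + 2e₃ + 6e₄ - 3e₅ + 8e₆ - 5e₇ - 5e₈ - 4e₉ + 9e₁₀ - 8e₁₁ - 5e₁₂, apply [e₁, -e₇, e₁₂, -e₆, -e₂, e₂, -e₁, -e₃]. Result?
(0, 10, 1, 6, -3, 7, -6, -5, -4, 9, -8, -4)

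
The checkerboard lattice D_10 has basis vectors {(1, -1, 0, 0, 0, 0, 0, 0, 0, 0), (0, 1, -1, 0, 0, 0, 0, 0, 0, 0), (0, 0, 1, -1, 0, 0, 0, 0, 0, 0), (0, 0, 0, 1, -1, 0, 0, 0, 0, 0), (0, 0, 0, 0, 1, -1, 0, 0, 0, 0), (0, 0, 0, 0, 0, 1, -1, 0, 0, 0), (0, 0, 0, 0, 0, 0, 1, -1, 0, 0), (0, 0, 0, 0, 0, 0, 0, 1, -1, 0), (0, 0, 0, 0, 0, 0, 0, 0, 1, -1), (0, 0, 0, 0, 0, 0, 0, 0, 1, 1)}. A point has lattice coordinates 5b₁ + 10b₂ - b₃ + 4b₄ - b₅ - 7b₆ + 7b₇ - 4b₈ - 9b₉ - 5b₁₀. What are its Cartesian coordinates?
(5, 5, -11, 5, -5, -6, 14, -11, -10, 4)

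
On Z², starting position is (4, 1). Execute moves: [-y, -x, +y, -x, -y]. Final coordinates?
(2, 0)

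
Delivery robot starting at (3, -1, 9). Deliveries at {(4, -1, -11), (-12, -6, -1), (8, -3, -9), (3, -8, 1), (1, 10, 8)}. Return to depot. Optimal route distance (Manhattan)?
120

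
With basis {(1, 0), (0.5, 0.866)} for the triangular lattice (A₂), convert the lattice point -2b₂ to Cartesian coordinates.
(-1, -1.732)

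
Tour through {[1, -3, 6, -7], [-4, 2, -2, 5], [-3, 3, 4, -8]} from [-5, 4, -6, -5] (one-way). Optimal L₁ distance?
51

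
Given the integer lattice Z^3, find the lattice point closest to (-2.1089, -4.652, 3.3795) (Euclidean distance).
(-2, -5, 3)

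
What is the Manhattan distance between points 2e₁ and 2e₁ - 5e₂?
5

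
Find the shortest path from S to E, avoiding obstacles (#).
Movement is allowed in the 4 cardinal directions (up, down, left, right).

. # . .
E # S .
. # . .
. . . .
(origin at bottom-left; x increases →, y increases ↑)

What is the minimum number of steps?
6
(one shortest path: (2, 2) → (2, 1) → (2, 0) → (1, 0) → (0, 0) → (0, 1) → (0, 2))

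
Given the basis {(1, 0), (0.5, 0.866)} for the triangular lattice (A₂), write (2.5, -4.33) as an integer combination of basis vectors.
5b₁ - 5b₂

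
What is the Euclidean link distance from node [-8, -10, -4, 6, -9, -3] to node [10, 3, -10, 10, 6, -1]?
27.8209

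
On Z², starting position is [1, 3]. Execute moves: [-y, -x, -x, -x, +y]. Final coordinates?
(-2, 3)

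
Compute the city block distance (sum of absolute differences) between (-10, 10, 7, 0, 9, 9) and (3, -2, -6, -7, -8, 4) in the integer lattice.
67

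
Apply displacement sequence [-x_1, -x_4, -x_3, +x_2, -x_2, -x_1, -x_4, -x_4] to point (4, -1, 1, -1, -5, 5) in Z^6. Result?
(2, -1, 0, -4, -5, 5)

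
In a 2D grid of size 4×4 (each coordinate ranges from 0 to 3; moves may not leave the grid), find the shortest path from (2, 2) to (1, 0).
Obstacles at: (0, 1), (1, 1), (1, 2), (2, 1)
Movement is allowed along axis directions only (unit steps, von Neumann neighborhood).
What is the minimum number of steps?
5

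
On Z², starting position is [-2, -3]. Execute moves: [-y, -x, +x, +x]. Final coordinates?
(-1, -4)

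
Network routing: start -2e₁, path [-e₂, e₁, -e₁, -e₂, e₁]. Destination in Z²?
(-1, -2)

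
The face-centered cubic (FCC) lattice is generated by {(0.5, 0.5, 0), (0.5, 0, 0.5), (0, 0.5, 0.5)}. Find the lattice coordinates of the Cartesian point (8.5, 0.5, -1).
10b₁ + 7b₂ - 9b₃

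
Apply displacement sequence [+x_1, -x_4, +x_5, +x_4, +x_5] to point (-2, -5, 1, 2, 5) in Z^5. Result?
(-1, -5, 1, 2, 7)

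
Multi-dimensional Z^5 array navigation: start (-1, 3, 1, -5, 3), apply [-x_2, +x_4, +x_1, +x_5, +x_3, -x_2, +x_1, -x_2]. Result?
(1, 0, 2, -4, 4)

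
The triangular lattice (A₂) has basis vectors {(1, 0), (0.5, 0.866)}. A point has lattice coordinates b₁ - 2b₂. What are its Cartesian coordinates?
(0, -1.732)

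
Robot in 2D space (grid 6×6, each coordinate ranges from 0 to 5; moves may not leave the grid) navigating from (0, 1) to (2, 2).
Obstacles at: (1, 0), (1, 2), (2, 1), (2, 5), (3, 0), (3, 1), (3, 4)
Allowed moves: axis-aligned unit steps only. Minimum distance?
5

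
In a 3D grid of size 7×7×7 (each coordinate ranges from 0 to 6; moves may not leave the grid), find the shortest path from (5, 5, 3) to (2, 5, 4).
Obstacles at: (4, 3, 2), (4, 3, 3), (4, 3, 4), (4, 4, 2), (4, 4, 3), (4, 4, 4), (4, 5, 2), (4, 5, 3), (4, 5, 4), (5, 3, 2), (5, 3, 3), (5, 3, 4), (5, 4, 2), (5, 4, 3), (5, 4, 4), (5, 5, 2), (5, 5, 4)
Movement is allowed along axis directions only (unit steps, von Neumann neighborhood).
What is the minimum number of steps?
6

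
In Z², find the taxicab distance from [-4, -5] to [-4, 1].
6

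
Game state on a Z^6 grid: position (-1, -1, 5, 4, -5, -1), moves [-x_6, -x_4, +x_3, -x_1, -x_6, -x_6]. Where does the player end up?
(-2, -1, 6, 3, -5, -4)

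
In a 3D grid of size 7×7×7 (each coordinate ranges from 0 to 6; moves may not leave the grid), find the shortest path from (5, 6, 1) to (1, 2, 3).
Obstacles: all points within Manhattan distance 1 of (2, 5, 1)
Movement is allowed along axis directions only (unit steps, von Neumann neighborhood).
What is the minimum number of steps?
10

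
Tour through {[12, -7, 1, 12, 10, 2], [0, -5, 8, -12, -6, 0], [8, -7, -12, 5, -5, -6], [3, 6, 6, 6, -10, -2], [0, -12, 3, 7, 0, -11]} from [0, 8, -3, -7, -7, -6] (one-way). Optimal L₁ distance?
207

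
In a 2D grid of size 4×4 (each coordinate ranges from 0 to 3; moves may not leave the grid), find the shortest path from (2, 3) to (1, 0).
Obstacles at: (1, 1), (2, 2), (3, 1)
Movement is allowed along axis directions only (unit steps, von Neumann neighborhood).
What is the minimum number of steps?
6
(one shortest path: (2, 3) → (1, 3) → (0, 3) → (0, 2) → (0, 1) → (0, 0) → (1, 0))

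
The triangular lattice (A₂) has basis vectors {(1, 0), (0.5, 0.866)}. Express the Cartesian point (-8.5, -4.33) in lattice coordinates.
-6b₁ - 5b₂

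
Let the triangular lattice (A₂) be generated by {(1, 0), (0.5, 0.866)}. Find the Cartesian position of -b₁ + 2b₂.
(0, 1.732)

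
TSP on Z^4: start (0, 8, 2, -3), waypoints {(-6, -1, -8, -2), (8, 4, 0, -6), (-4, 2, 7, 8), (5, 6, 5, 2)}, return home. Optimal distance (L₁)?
112
(one optimal route: (0, 8, 2, -3) → (-6, -1, -8, -2) → (-4, 2, 7, 8) → (5, 6, 5, 2) → (8, 4, 0, -6) → (0, 8, 2, -3))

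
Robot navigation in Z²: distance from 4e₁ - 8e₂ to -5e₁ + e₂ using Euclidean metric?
12.7279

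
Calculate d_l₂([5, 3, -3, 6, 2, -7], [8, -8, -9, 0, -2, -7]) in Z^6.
14.7648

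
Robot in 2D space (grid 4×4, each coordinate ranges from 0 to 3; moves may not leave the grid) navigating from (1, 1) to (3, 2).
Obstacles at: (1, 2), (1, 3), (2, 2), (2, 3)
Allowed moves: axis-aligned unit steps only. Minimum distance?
3
(one shortest path: (1, 1) → (2, 1) → (3, 1) → (3, 2))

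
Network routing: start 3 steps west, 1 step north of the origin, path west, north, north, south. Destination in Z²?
(-4, 2)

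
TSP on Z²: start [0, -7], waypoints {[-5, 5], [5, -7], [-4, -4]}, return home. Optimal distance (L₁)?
44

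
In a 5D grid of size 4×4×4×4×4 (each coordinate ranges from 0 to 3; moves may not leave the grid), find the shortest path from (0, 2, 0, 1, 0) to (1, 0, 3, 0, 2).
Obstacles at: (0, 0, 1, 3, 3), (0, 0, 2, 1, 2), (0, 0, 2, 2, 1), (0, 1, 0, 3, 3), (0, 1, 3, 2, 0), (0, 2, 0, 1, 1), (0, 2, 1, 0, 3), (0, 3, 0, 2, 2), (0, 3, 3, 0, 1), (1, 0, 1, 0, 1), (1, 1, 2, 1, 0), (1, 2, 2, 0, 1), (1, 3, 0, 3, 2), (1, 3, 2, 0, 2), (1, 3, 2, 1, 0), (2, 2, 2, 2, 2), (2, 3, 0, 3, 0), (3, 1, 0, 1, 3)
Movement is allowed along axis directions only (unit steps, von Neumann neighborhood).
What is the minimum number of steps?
9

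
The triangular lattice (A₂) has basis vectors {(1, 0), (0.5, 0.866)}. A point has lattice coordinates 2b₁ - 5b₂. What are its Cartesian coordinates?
(-0.5, -4.33)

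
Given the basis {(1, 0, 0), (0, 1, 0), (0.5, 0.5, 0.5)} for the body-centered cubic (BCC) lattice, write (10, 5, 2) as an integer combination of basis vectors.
8b₁ + 3b₂ + 4b₃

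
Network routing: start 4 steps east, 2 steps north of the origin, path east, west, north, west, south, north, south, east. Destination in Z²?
(4, 2)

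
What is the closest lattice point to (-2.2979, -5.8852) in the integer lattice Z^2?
(-2, -6)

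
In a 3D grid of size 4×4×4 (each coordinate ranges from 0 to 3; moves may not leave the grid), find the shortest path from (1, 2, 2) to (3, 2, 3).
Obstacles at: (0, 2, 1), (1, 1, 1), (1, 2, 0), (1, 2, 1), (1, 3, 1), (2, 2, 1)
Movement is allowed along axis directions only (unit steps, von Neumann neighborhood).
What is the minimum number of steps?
3
(one shortest path: (1, 2, 2) → (2, 2, 2) → (3, 2, 2) → (3, 2, 3))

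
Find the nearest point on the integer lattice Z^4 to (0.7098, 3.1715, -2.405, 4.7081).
(1, 3, -2, 5)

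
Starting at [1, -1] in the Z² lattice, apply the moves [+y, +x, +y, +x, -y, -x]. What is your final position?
(2, 0)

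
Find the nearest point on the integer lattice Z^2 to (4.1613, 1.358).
(4, 1)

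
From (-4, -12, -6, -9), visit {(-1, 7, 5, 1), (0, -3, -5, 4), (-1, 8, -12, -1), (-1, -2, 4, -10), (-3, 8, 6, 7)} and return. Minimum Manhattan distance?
134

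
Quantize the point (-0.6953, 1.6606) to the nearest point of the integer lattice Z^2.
(-1, 2)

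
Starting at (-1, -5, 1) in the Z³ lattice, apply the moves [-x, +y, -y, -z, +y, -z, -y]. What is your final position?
(-2, -5, -1)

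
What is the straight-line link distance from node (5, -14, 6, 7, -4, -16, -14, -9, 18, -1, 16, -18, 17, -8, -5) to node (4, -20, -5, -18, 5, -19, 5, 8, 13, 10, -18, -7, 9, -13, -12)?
55.5338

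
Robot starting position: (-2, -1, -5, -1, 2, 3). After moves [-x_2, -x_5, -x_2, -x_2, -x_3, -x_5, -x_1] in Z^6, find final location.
(-3, -4, -6, -1, 0, 3)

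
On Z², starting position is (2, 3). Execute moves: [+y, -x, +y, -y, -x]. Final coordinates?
(0, 4)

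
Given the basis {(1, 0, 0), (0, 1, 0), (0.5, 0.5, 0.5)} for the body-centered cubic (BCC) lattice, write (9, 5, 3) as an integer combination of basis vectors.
6b₁ + 2b₂ + 6b₃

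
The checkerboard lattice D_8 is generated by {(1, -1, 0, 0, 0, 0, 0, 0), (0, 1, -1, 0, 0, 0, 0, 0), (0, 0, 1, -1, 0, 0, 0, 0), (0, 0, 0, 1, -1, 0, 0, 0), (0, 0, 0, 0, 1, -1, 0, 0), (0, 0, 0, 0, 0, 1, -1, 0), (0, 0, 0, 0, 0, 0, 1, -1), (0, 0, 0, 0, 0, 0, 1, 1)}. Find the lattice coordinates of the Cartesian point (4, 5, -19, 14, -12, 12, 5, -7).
4b₁ + 9b₂ - 10b₃ + 4b₄ - 8b₅ + 4b₆ + 8b₇ + b₈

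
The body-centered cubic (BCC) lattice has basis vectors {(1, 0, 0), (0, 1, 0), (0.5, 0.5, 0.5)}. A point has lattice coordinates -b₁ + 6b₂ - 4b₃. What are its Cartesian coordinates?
(-3, 4, -2)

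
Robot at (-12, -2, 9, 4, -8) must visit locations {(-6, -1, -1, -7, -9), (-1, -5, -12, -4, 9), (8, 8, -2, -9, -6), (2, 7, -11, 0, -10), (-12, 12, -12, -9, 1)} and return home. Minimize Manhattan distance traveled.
224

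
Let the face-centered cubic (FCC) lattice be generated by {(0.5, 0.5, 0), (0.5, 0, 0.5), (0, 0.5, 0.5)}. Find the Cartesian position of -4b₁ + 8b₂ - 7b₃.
(2, -5.5, 0.5)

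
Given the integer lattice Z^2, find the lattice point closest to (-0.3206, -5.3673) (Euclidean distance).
(0, -5)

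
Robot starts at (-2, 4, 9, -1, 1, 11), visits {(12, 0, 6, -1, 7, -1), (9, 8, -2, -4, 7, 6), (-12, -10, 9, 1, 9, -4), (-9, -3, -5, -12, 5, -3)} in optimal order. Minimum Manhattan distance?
155
(one optimal route: (-2, 4, 9, -1, 1, 11) → (9, 8, -2, -4, 7, 6) → (12, 0, 6, -1, 7, -1) → (-12, -10, 9, 1, 9, -4) → (-9, -3, -5, -12, 5, -3))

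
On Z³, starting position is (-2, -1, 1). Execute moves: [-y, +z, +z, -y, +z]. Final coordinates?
(-2, -3, 4)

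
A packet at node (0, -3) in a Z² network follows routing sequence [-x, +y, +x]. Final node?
(0, -2)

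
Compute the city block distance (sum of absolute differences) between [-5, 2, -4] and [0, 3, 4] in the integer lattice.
14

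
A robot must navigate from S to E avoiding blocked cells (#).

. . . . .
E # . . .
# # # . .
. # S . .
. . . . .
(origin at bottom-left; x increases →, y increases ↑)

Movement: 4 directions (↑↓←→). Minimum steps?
8
(one shortest path: (2, 1) → (3, 1) → (3, 2) → (3, 3) → (2, 3) → (2, 4) → (1, 4) → (0, 4) → (0, 3))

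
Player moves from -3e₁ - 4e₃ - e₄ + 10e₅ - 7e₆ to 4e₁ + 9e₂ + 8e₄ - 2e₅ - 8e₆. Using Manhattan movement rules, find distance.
42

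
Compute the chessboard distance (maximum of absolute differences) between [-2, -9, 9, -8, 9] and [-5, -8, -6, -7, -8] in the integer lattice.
17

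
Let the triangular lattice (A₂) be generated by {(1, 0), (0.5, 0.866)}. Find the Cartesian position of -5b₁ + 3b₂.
(-3.5, 2.598)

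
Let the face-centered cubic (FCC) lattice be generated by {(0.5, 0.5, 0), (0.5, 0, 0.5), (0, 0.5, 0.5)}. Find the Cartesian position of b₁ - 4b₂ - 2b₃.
(-1.5, -0.5, -3)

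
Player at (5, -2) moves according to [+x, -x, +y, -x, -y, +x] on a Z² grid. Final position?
(5, -2)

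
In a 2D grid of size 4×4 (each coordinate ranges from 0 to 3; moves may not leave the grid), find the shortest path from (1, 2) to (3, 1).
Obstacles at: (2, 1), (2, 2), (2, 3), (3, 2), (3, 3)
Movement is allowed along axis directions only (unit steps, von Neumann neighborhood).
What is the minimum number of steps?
5
(one shortest path: (1, 2) → (1, 1) → (1, 0) → (2, 0) → (3, 0) → (3, 1))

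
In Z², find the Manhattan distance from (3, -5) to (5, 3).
10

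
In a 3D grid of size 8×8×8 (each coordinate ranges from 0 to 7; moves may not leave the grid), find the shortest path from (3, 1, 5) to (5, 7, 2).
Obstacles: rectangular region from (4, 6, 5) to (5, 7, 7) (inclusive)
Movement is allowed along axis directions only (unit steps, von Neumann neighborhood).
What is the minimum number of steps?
11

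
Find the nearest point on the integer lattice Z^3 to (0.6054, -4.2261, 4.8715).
(1, -4, 5)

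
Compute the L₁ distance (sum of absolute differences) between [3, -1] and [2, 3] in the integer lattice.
5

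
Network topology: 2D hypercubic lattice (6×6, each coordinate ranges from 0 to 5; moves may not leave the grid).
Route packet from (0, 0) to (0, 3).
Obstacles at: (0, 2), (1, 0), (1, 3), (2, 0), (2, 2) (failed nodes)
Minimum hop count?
11
(one shortest path: (0, 0) → (0, 1) → (1, 1) → (2, 1) → (3, 1) → (3, 2) → (3, 3) → (2, 3) → (2, 4) → (1, 4) → (0, 4) → (0, 3))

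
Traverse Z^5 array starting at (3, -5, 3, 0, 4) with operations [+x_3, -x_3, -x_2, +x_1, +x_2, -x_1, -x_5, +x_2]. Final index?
(3, -4, 3, 0, 3)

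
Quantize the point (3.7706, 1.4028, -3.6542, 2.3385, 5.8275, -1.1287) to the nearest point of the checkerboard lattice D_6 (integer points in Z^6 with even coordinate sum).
(4, 1, -4, 2, 6, -1)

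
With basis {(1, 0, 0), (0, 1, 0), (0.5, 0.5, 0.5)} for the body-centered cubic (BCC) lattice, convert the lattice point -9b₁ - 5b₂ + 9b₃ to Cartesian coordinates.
(-4.5, -0.5, 4.5)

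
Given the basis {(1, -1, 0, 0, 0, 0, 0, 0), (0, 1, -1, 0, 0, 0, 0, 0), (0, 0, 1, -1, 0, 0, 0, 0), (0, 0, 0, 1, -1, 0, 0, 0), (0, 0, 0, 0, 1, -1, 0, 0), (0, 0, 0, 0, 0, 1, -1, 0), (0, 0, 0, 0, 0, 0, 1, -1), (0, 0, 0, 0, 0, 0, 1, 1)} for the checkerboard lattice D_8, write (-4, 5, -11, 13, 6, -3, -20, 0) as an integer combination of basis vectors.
-4b₁ + b₂ - 10b₃ + 3b₄ + 9b₅ + 6b₆ - 7b₇ - 7b₈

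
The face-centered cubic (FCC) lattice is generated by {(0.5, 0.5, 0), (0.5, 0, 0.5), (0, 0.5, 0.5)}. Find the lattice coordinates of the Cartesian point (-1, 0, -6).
5b₁ - 7b₂ - 5b₃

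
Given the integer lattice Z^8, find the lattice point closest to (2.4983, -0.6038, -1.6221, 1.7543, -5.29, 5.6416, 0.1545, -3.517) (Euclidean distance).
(2, -1, -2, 2, -5, 6, 0, -4)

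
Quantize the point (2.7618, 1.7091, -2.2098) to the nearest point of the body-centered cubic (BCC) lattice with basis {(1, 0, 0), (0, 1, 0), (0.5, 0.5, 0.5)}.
(3, 2, -2)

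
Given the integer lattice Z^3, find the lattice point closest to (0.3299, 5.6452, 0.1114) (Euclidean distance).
(0, 6, 0)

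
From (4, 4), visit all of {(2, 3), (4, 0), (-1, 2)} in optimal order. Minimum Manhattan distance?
13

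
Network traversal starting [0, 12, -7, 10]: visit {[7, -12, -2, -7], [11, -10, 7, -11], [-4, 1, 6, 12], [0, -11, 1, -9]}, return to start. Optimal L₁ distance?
162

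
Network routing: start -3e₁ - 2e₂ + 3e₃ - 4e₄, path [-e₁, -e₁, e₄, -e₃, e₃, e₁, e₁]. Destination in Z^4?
(-3, -2, 3, -3)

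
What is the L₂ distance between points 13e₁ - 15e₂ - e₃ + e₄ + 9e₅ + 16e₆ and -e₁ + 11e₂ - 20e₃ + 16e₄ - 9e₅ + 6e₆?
43.382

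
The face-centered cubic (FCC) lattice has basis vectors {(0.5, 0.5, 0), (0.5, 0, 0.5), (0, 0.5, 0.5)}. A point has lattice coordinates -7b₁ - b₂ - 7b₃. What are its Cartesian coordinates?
(-4, -7, -4)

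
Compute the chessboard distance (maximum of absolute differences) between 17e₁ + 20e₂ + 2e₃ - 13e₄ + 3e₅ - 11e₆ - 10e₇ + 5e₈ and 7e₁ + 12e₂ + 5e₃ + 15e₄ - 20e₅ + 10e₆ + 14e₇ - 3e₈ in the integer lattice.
28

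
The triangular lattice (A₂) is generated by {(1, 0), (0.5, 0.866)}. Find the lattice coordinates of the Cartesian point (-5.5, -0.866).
-5b₁ - b₂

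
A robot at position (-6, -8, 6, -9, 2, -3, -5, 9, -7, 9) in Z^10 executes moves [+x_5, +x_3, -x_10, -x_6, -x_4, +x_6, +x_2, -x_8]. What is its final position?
(-6, -7, 7, -10, 3, -3, -5, 8, -7, 8)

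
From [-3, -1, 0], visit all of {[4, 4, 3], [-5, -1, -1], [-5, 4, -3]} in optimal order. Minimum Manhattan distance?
25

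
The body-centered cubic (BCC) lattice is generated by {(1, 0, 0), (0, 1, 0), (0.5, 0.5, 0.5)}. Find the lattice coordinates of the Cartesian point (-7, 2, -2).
-5b₁ + 4b₂ - 4b₃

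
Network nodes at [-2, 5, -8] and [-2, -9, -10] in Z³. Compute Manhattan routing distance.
16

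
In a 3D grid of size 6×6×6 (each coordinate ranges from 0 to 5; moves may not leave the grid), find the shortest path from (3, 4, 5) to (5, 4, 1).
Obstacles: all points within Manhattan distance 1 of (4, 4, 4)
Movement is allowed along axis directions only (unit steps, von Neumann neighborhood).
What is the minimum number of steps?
8
(one shortest path: (3, 4, 5) → (2, 4, 5) → (2, 4, 4) → (2, 4, 3) → (3, 4, 3) → (3, 4, 2) → (4, 4, 2) → (5, 4, 2) → (5, 4, 1))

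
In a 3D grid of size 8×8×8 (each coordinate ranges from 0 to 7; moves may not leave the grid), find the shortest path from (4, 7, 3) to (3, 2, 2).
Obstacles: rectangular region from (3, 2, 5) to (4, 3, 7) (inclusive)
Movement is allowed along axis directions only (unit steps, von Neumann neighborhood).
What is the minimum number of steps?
7
(one shortest path: (4, 7, 3) → (3, 7, 3) → (3, 6, 3) → (3, 5, 3) → (3, 4, 3) → (3, 3, 3) → (3, 2, 3) → (3, 2, 2))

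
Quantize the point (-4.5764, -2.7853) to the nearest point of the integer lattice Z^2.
(-5, -3)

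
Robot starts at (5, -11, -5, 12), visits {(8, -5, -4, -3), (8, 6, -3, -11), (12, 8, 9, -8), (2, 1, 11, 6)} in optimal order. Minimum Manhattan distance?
99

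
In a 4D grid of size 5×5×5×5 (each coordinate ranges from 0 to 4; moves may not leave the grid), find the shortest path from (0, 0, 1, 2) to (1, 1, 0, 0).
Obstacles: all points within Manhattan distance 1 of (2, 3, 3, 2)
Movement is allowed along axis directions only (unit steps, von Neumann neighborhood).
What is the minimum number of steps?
5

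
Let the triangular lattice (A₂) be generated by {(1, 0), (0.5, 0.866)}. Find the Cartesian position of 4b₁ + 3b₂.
(5.5, 2.598)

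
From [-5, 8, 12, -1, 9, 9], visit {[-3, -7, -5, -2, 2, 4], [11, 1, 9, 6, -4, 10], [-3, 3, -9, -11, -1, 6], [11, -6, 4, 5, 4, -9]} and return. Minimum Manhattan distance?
212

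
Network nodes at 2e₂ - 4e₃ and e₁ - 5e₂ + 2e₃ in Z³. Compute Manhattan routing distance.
14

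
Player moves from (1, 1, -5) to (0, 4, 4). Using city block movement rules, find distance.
13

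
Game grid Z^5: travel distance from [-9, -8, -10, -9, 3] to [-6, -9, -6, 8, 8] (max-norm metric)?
17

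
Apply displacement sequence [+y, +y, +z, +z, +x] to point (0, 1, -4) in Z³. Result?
(1, 3, -2)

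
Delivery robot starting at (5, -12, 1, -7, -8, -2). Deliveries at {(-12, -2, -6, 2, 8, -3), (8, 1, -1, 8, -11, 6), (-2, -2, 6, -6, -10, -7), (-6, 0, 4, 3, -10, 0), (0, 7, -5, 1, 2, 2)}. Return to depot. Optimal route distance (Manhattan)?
214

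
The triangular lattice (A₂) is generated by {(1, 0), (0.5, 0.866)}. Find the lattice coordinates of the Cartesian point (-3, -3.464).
-b₁ - 4b₂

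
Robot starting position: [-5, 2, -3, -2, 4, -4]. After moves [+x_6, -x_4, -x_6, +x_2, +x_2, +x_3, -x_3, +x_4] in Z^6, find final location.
(-5, 4, -3, -2, 4, -4)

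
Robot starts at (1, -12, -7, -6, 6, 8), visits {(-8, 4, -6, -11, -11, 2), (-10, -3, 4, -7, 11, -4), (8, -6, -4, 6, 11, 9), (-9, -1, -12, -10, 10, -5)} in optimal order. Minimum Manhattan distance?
154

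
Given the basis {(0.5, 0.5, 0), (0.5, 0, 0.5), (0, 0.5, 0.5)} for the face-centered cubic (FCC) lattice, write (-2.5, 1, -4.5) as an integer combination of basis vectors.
3b₁ - 8b₂ - b₃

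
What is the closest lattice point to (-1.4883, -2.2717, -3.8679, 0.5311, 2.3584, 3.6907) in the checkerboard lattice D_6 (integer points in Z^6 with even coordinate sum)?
(-1, -2, -4, 1, 2, 4)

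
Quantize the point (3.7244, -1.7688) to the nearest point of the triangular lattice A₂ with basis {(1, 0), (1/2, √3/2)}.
(4, -1.732)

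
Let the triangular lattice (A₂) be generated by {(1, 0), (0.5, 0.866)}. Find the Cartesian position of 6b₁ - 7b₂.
(2.5, -6.062)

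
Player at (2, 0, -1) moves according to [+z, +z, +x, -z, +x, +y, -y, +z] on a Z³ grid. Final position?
(4, 0, 1)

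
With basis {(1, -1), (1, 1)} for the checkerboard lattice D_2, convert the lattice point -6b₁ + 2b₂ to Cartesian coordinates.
(-4, 8)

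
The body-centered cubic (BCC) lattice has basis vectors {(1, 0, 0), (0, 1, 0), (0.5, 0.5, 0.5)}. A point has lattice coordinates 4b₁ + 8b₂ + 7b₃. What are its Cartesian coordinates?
(7.5, 11.5, 3.5)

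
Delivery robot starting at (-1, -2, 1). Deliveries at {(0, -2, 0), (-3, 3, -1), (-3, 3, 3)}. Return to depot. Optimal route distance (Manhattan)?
24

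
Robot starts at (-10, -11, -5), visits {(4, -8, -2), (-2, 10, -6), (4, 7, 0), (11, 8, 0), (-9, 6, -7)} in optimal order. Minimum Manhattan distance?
78
(one optimal route: (-10, -11, -5) → (4, -8, -2) → (4, 7, 0) → (11, 8, 0) → (-2, 10, -6) → (-9, 6, -7))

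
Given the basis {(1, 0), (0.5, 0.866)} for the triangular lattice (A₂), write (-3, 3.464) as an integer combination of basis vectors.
-5b₁ + 4b₂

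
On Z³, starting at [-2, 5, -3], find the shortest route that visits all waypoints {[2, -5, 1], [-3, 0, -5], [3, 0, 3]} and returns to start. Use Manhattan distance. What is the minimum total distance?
48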